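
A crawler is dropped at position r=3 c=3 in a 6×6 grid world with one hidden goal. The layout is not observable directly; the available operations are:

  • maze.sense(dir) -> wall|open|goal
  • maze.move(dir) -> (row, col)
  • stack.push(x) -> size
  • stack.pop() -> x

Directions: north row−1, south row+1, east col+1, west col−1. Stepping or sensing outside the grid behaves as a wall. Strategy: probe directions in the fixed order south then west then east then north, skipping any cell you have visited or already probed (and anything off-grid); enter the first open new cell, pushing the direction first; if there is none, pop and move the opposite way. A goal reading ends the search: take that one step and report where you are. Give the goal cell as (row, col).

Next I call maze.sense passing dir→south, and get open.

Now I run stack.push passing x→south, — result: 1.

Calling maze.move passing dir→south, → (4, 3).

Using maze.sense passing dir→south, and get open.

I try stack.push passing x→south, which returns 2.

Using maze.move passing dir→south, which returns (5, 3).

I try maze.sense passing dir→west, : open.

Using stack.push passing x→west, : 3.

Next I call maze.move passing dir→west, → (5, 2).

I try maze.sense passing dir→west, and observe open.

Using stack.push passing x→west, : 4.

I call maze.move passing dir→west, giving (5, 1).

I use maze.sense passing dir→west, → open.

Using stack.push passing x→west, yielding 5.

Calling maze.move passing dir→west, giving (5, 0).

I run maze.sense passing dir→north, — result: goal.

Invoking maze.move passing dir→north, giving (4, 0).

Answer: (4, 0)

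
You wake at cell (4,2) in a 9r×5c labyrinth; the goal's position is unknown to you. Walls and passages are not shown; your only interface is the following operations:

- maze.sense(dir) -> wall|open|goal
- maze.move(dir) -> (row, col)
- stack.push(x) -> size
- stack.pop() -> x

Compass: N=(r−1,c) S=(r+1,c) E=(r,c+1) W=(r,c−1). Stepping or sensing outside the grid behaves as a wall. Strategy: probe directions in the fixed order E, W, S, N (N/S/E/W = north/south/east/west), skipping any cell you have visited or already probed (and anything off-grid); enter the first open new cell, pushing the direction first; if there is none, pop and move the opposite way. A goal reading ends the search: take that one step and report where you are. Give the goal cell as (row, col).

→ maze.sense(dir: east)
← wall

→ maze.sense(dir: west)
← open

→ stack.push(x: west)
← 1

→ maze.move(dir: west)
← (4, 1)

→ maze.sense(dir: west)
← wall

→ maze.sense(dir: south)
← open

→ stack.push(x: south)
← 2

→ maze.move(dir: south)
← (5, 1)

→ maze.sense(dir: east)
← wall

→ maze.sense(dir: west)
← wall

→ maze.sense(dir: south)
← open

→ stack.push(x: south)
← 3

→ maze.move(dir: south)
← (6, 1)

→ maze.sense(dir: east)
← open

→ stack.push(x: east)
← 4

→ maze.move(dir: east)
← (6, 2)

→ maze.sense(dir: east)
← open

→ stack.push(x: east)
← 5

→ maze.move(dir: east)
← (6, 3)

→ maze.sense(dir: east)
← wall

→ maze.sense(dir: south)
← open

→ stack.push(x: south)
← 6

→ maze.move(dir: south)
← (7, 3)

→ maze.sense(dir: east)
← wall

→ maze.sense(dir: west)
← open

→ stack.push(x: west)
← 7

→ maze.move(dir: west)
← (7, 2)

→ maze.sense(dir: west)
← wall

→ maze.sense(dir: south)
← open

→ stack.push(x: south)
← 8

→ maze.move(dir: south)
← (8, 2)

→ maze.sense(dir: east)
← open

→ stack.push(x: east)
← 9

→ maze.move(dir: east)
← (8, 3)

→ maze.sense(dir: east)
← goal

→ maze.move(dir: east)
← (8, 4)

Answer: (8, 4)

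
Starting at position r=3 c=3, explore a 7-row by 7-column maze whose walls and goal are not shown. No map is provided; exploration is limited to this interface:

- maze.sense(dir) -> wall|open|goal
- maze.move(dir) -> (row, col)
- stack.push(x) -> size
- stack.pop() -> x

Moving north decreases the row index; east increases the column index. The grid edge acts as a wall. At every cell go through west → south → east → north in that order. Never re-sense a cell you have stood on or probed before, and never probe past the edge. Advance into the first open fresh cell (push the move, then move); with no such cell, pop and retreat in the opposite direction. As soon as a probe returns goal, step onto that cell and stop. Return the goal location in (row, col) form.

-> maze.sense(dir→west)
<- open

-> stack.push(x→west)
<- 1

-> maze.move(dir→west)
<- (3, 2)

-> maze.sense(dir→west)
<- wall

-> maze.sense(dir→south)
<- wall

-> maze.sense(dir→north)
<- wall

-> stack.pop()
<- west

-> maze.move(dir→east)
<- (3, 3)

-> maze.sense(dir→south)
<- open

-> stack.push(x→south)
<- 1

-> maze.move(dir→south)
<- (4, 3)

-> maze.sense(dir→south)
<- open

-> stack.push(x→south)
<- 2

-> maze.move(dir→south)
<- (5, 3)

-> maze.sense(dir→west)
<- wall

-> maze.sense(dir→south)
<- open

-> stack.push(x→south)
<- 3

-> maze.move(dir→south)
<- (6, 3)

-> maze.sense(dir→west)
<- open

-> stack.push(x→west)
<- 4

-> maze.move(dir→west)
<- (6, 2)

-> maze.sense(dir→west)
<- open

-> stack.push(x→west)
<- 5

-> maze.move(dir→west)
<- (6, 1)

-> maze.sense(dir→west)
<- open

-> stack.push(x→west)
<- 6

-> maze.move(dir→west)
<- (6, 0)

-> maze.sense(dir→north)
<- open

-> stack.push(x→north)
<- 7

-> maze.move(dir→north)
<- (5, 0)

-> maze.sense(dir→east)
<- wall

-> maze.sense(dir→north)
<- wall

-> stack.pop()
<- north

-> maze.move(dir→south)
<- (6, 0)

-> stack.pop()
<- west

-> maze.move(dir→east)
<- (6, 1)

-> stack.pop()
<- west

-> maze.move(dir→east)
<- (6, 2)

-> stack.pop()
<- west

-> maze.move(dir→east)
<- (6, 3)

-> maze.sense(dir→east)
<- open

-> stack.push(x→east)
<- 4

-> maze.move(dir→east)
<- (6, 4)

-> maze.sense(dir→east)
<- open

-> stack.push(x→east)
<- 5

-> maze.move(dir→east)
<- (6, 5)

-> maze.sense(dir→east)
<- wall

-> maze.sense(dir→north)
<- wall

-> stack.pop()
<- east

-> maze.move(dir→west)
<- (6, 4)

-> maze.sense(dir→north)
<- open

-> stack.push(x→north)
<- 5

-> maze.move(dir→north)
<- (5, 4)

-> maze.sense(dir→north)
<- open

-> stack.push(x→north)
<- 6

-> maze.move(dir→north)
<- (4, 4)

-> maze.sense(dir→east)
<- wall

-> maze.sense(dir→north)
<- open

-> stack.push(x→north)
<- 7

-> maze.move(dir→north)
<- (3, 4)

-> maze.sense(dir→east)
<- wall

-> maze.sense(dir→north)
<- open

-> stack.push(x→north)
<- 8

-> maze.move(dir→north)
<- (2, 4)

-> maze.sense(dir→west)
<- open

-> stack.push(x→west)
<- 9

-> maze.move(dir→west)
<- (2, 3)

-> maze.sense(dir→north)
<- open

-> stack.push(x→north)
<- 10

-> maze.move(dir→north)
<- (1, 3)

-> maze.sense(dir→west)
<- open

-> stack.push(x→west)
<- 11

-> maze.move(dir→west)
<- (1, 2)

-> maze.sense(dir→west)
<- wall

-> maze.sense(dir→north)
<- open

-> stack.push(x→north)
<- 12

-> maze.move(dir→north)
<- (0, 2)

-> maze.sense(dir→west)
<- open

-> stack.push(x→west)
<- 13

-> maze.move(dir→west)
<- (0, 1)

-> maze.sense(dir→west)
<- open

-> stack.push(x→west)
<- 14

-> maze.move(dir→west)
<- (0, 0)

-> maze.sense(dir→south)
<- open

-> stack.push(x→south)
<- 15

-> maze.move(dir→south)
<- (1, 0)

-> maze.sense(dir→south)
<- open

-> stack.push(x→south)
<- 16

-> maze.move(dir→south)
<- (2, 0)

-> maze.sense(dir→south)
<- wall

-> maze.sense(dir→east)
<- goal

-> maze.move(dir→east)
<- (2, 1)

Answer: (2, 1)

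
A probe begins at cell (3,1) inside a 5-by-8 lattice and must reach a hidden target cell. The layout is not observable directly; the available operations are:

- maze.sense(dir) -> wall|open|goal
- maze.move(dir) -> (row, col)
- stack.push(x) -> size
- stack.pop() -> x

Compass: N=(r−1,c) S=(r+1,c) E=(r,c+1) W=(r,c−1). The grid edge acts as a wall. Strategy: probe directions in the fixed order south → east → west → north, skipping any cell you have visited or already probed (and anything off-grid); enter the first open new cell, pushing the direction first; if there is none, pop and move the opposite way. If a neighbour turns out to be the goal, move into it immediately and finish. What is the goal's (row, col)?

! 1. maze.sense(dir→south) ~> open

! 2. stack.push(x→south) ~> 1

! 3. maze.move(dir→south) ~> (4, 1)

! 4. maze.sense(dir→east) ~> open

! 5. stack.push(x→east) ~> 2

! 6. maze.move(dir→east) ~> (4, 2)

! 7. maze.sense(dir→east) ~> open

! 8. stack.push(x→east) ~> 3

! 9. maze.move(dir→east) ~> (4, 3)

! 10. maze.sense(dir→east) ~> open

! 11. stack.push(x→east) ~> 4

! 12. maze.move(dir→east) ~> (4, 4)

! 13. maze.sense(dir→east) ~> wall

! 14. maze.sense(dir→north) ~> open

! 15. stack.push(x→north) ~> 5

! 16. maze.move(dir→north) ~> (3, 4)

! 17. maze.sense(dir→east) ~> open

! 18. stack.push(x→east) ~> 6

! 19. maze.move(dir→east) ~> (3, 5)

! 20. maze.sense(dir→east) ~> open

! 21. stack.push(x→east) ~> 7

! 22. maze.move(dir→east) ~> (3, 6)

! 23. maze.sense(dir→south) ~> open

! 24. stack.push(x→south) ~> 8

! 25. maze.move(dir→south) ~> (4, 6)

! 26. maze.sense(dir→east) ~> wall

! 27. stack.pop() ~> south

! 28. maze.move(dir→north) ~> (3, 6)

! 29. maze.sense(dir→east) ~> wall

! 30. maze.sense(dir→north) ~> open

! 31. stack.push(x→north) ~> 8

! 32. maze.move(dir→north) ~> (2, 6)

! 33. maze.sense(dir→east) ~> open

! 34. stack.push(x→east) ~> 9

! 35. maze.move(dir→east) ~> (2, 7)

! 36. maze.sense(dir→north) ~> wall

! 37. stack.pop() ~> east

! 38. maze.move(dir→west) ~> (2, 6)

! 39. maze.sense(dir→west) ~> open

! 40. stack.push(x→west) ~> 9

! 41. maze.move(dir→west) ~> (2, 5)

! 42. maze.sense(dir→west) ~> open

! 43. stack.push(x→west) ~> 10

! 44. maze.move(dir→west) ~> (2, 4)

! 45. maze.sense(dir→west) ~> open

! 46. stack.push(x→west) ~> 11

! 47. maze.move(dir→west) ~> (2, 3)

! 48. maze.sense(dir→south) ~> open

! 49. stack.push(x→south) ~> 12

! 50. maze.move(dir→south) ~> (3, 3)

! 51. maze.sense(dir→west) ~> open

! 52. stack.push(x→west) ~> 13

! 53. maze.move(dir→west) ~> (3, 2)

! 54. maze.sense(dir→north) ~> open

! 55. stack.push(x→north) ~> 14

! 56. maze.move(dir→north) ~> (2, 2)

! 57. maze.sense(dir→west) ~> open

! 58. stack.push(x→west) ~> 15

! 59. maze.move(dir→west) ~> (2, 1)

! 60. maze.sense(dir→west) ~> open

! 61. stack.push(x→west) ~> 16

! 62. maze.move(dir→west) ~> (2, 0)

! 63. maze.sense(dir→south) ~> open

! 64. stack.push(x→south) ~> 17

! 65. maze.move(dir→south) ~> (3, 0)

! 66. maze.sense(dir→south) ~> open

! 67. stack.push(x→south) ~> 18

! 68. maze.move(dir→south) ~> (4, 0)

! 69. stack.pop() ~> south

! 70. maze.move(dir→north) ~> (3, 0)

! 71. stack.pop() ~> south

! 72. maze.move(dir→north) ~> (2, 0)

! 73. maze.sense(dir→north) ~> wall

! 74. stack.pop() ~> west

! 75. maze.move(dir→east) ~> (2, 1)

! 76. maze.sense(dir→north) ~> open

! 77. stack.push(x→north) ~> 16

! 78. maze.move(dir→north) ~> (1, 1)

! 79. maze.sense(dir→east) ~> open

! 80. stack.push(x→east) ~> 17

! 81. maze.move(dir→east) ~> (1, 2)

! 82. maze.sense(dir→east) ~> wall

! 83. maze.sense(dir→north) ~> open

! 84. stack.push(x→north) ~> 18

! 85. maze.move(dir→north) ~> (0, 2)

! 86. maze.sense(dir→east) ~> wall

! 87. maze.sense(dir→west) ~> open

! 88. stack.push(x→west) ~> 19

! 89. maze.move(dir→west) ~> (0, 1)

! 90. maze.sense(dir→west) ~> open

! 91. stack.push(x→west) ~> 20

! 92. maze.move(dir→west) ~> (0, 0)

! 93. stack.pop() ~> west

! 94. maze.move(dir→east) ~> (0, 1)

! 95. stack.pop() ~> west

! 96. maze.move(dir→east) ~> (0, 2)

! 97. stack.pop() ~> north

! 98. maze.move(dir→south) ~> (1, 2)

! 99. stack.pop() ~> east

! 100. maze.move(dir→west) ~> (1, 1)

! 101. stack.pop() ~> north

! 102. maze.move(dir→south) ~> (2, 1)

! 103. stack.pop() ~> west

! 104. maze.move(dir→east) ~> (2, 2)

! 105. stack.pop() ~> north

! 106. maze.move(dir→south) ~> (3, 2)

! 107. stack.pop() ~> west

! 108. maze.move(dir→east) ~> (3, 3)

! 109. stack.pop() ~> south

! 110. maze.move(dir→north) ~> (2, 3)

! 111. stack.pop() ~> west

! 112. maze.move(dir→east) ~> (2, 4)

! 113. maze.sense(dir→north) ~> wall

! 114. stack.pop() ~> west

! 115. maze.move(dir→east) ~> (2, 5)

! 116. maze.sense(dir→north) ~> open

! 117. stack.push(x→north) ~> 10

! 118. maze.move(dir→north) ~> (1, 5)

! 119. maze.sense(dir→east) ~> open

! 120. stack.push(x→east) ~> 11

! 121. maze.move(dir→east) ~> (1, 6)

! 122. maze.sense(dir→north) ~> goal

! 123. maze.move(dir→north) ~> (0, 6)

Answer: (0, 6)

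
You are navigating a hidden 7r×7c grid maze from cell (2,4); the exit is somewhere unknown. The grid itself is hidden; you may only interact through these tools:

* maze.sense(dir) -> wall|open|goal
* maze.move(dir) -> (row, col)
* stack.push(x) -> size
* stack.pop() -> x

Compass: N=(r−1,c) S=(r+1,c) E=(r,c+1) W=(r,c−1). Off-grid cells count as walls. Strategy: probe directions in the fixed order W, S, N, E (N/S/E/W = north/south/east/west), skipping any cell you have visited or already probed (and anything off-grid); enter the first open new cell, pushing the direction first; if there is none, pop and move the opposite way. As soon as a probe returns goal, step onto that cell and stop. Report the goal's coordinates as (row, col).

-> maze.sense(dir→west)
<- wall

-> maze.sense(dir→south)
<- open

-> stack.push(x→south)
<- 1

-> maze.move(dir→south)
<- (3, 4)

-> maze.sense(dir→west)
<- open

-> stack.push(x→west)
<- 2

-> maze.move(dir→west)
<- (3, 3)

-> maze.sense(dir→west)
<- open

-> stack.push(x→west)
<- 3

-> maze.move(dir→west)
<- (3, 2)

-> maze.sense(dir→west)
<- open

-> stack.push(x→west)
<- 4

-> maze.move(dir→west)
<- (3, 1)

-> maze.sense(dir→west)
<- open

-> stack.push(x→west)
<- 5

-> maze.move(dir→west)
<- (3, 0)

-> maze.sense(dir→south)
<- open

-> stack.push(x→south)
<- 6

-> maze.move(dir→south)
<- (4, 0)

-> maze.sense(dir→south)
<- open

-> stack.push(x→south)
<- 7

-> maze.move(dir→south)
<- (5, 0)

-> maze.sense(dir→south)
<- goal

-> maze.move(dir→south)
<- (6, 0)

Answer: (6, 0)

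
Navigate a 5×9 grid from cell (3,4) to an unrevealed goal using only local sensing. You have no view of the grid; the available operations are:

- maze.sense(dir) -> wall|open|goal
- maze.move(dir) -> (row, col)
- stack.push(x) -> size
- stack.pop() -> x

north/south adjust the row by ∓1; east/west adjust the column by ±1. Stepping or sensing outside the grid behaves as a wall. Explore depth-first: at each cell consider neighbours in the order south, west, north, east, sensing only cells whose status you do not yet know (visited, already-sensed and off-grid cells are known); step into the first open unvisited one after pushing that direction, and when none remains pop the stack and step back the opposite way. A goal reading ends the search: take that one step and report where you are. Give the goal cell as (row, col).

CALL maze.sense[dir→south]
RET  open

CALL stack.push[x→south]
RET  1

CALL maze.move[dir→south]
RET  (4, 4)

CALL maze.sense[dir→west]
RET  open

CALL stack.push[x→west]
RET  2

CALL maze.move[dir→west]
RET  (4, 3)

CALL maze.sense[dir→west]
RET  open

CALL stack.push[x→west]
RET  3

CALL maze.move[dir→west]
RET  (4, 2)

CALL maze.sense[dir→west]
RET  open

CALL stack.push[x→west]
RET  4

CALL maze.move[dir→west]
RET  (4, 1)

CALL maze.sense[dir→west]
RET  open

CALL stack.push[x→west]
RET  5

CALL maze.move[dir→west]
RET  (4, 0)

CALL maze.sense[dir→north]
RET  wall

CALL stack.pop[]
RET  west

CALL maze.move[dir→east]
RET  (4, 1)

CALL maze.sense[dir→north]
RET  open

CALL stack.push[x→north]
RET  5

CALL maze.move[dir→north]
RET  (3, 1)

CALL maze.sense[dir→north]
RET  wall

CALL maze.sense[dir→east]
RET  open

CALL stack.push[x→east]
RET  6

CALL maze.move[dir→east]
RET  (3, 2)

CALL maze.sense[dir→north]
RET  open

CALL stack.push[x→north]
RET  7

CALL maze.move[dir→north]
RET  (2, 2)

CALL maze.sense[dir→north]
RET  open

CALL stack.push[x→north]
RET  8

CALL maze.move[dir→north]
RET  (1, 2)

CALL maze.sense[dir→west]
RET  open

CALL stack.push[x→west]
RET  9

CALL maze.move[dir→west]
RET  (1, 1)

CALL maze.sense[dir→west]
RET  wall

CALL maze.sense[dir→north]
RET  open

CALL stack.push[x→north]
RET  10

CALL maze.move[dir→north]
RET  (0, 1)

CALL maze.sense[dir→west]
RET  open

CALL stack.push[x→west]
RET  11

CALL maze.move[dir→west]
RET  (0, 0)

CALL stack.pop[]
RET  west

CALL maze.move[dir→east]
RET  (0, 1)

CALL maze.sense[dir→east]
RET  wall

CALL stack.pop[]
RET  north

CALL maze.move[dir→south]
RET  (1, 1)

CALL stack.pop[]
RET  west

CALL maze.move[dir→east]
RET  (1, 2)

CALL maze.sense[dir→east]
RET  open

CALL stack.push[x→east]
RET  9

CALL maze.move[dir→east]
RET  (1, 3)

CALL maze.sense[dir→south]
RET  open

CALL stack.push[x→south]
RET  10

CALL maze.move[dir→south]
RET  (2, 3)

CALL maze.sense[dir→south]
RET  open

CALL stack.push[x→south]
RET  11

CALL maze.move[dir→south]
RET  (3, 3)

CALL stack.pop[]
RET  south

CALL maze.move[dir→north]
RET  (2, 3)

CALL maze.sense[dir→east]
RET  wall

CALL stack.pop[]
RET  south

CALL maze.move[dir→north]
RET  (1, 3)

CALL maze.sense[dir→north]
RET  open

CALL stack.push[x→north]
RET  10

CALL maze.move[dir→north]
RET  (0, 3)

CALL maze.sense[dir→east]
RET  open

CALL stack.push[x→east]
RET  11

CALL maze.move[dir→east]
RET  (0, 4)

CALL maze.sense[dir→south]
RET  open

CALL stack.push[x→south]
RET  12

CALL maze.move[dir→south]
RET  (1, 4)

CALL maze.sense[dir→east]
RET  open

CALL stack.push[x→east]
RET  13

CALL maze.move[dir→east]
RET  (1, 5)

CALL maze.sense[dir→south]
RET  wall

CALL maze.sense[dir→north]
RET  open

CALL stack.push[x→north]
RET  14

CALL maze.move[dir→north]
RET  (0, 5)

CALL maze.sense[dir→east]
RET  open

CALL stack.push[x→east]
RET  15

CALL maze.move[dir→east]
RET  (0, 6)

CALL maze.sense[dir→south]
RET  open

CALL stack.push[x→south]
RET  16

CALL maze.move[dir→south]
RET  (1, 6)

CALL maze.sense[dir→south]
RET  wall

CALL maze.sense[dir→east]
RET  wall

CALL stack.pop[]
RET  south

CALL maze.move[dir→north]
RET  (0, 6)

CALL maze.sense[dir→east]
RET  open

CALL stack.push[x→east]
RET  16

CALL maze.move[dir→east]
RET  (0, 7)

CALL maze.sense[dir→east]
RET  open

CALL stack.push[x→east]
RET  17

CALL maze.move[dir→east]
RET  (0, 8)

CALL maze.sense[dir→south]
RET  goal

CALL maze.move[dir→south]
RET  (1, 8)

Answer: (1, 8)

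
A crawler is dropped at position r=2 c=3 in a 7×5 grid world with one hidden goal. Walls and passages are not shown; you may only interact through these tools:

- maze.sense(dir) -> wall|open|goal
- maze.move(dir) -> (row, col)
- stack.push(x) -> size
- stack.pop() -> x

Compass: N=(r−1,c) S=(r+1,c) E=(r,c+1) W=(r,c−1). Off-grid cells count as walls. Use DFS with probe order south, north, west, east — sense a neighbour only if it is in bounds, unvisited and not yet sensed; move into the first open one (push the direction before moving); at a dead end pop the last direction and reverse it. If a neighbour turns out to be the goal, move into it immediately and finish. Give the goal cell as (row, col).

~$ maze.sense south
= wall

~$ maze.sense north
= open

~$ stack.push north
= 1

~$ maze.move north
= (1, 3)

~$ maze.sense north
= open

~$ stack.push north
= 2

~$ maze.move north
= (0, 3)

~$ maze.sense west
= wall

~$ maze.sense east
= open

~$ stack.push east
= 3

~$ maze.move east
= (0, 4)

~$ maze.sense south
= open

~$ stack.push south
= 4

~$ maze.move south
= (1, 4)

~$ maze.sense south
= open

~$ stack.push south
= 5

~$ maze.move south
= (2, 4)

~$ maze.sense south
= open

~$ stack.push south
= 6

~$ maze.move south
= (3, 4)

~$ maze.sense south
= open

~$ stack.push south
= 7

~$ maze.move south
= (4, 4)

~$ maze.sense south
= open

~$ stack.push south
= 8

~$ maze.move south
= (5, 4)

~$ maze.sense south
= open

~$ stack.push south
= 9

~$ maze.move south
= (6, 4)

~$ maze.sense west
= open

~$ stack.push west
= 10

~$ maze.move west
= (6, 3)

~$ maze.sense north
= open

~$ stack.push north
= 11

~$ maze.move north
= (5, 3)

~$ maze.sense north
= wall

~$ maze.sense west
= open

~$ stack.push west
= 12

~$ maze.move west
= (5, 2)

~$ maze.sense south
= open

~$ stack.push south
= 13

~$ maze.move south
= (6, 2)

~$ maze.sense west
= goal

~$ maze.move west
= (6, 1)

Answer: (6, 1)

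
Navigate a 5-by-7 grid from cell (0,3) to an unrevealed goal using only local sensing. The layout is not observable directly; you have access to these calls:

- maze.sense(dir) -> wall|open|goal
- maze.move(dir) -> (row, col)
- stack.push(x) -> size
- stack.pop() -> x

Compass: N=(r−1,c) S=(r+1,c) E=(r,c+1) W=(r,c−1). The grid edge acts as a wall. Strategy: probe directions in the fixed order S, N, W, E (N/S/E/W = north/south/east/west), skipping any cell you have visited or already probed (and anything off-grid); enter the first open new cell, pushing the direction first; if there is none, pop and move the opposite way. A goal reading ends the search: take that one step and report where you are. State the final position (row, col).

[in] sense dir=south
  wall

[in] sense dir=west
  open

[in] push x=west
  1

[in] move dir=west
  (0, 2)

[in] sense dir=south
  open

[in] push x=south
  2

[in] move dir=south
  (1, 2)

[in] sense dir=south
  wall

[in] sense dir=west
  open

[in] push x=west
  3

[in] move dir=west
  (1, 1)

[in] sense dir=south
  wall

[in] sense dir=north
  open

[in] push x=north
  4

[in] move dir=north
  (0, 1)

[in] sense dir=west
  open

[in] push x=west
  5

[in] move dir=west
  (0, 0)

[in] sense dir=south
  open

[in] push x=south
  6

[in] move dir=south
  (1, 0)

[in] sense dir=south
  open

[in] push x=south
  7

[in] move dir=south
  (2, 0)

[in] sense dir=south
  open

[in] push x=south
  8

[in] move dir=south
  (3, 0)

[in] sense dir=south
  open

[in] push x=south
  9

[in] move dir=south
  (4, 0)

[in] sense dir=east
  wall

[in] pop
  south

[in] move dir=north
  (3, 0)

[in] sense dir=east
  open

[in] push x=east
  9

[in] move dir=east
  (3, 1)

[in] sense dir=east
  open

[in] push x=east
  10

[in] move dir=east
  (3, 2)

[in] sense dir=south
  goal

[in] move dir=south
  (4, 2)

Answer: (4, 2)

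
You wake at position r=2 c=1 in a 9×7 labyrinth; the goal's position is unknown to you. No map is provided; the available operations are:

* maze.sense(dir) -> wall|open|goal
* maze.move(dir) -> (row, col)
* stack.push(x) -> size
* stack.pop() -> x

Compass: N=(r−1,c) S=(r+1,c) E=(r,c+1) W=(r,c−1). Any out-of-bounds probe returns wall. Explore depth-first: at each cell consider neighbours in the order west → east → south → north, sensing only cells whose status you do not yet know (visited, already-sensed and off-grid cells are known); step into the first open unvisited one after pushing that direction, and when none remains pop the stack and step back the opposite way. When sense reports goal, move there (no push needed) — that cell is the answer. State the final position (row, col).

> maze.sense dir=west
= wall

> maze.sense dir=east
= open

> stack.push x=east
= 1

> maze.move dir=east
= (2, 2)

> maze.sense dir=east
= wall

> maze.sense dir=south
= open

> stack.push x=south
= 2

> maze.move dir=south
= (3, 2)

> maze.sense dir=west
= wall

> maze.sense dir=east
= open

> stack.push x=east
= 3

> maze.move dir=east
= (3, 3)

> maze.sense dir=east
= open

> stack.push x=east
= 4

> maze.move dir=east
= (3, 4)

> maze.sense dir=east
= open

> stack.push x=east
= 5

> maze.move dir=east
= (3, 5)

> maze.sense dir=east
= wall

> maze.sense dir=south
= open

> stack.push x=south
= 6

> maze.move dir=south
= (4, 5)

> maze.sense dir=west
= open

> stack.push x=west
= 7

> maze.move dir=west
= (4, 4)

> maze.sense dir=west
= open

> stack.push x=west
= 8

> maze.move dir=west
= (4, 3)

> maze.sense dir=west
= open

> stack.push x=west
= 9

> maze.move dir=west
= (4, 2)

> maze.sense dir=west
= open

> stack.push x=west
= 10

> maze.move dir=west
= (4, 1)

> maze.sense dir=west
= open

> stack.push x=west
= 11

> maze.move dir=west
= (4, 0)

> maze.sense dir=south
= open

> stack.push x=south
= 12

> maze.move dir=south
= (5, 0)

> maze.sense dir=east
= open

> stack.push x=east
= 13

> maze.move dir=east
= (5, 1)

> maze.sense dir=east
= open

> stack.push x=east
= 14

> maze.move dir=east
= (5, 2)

> maze.sense dir=east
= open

> stack.push x=east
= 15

> maze.move dir=east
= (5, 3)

> maze.sense dir=east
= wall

> maze.sense dir=south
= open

> stack.push x=south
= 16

> maze.move dir=south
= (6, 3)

> maze.sense dir=west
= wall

> maze.sense dir=east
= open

> stack.push x=east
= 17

> maze.move dir=east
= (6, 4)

> maze.sense dir=east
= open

> stack.push x=east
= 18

> maze.move dir=east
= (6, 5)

> maze.sense dir=east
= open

> stack.push x=east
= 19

> maze.move dir=east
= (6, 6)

> maze.sense dir=south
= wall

> maze.sense dir=north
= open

> stack.push x=north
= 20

> maze.move dir=north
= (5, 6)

> maze.sense dir=west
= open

> stack.push x=west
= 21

> maze.move dir=west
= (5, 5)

> stack.pop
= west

> maze.move dir=east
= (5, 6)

> maze.sense dir=north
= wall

> stack.pop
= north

> maze.move dir=south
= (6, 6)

> stack.pop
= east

> maze.move dir=west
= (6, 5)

> maze.sense dir=south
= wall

> stack.pop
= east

> maze.move dir=west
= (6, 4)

> maze.sense dir=south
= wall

> stack.pop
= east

> maze.move dir=west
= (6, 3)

> maze.sense dir=south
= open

> stack.push x=south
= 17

> maze.move dir=south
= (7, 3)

> maze.sense dir=west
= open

> stack.push x=west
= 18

> maze.move dir=west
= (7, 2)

> maze.sense dir=west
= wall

> maze.sense dir=south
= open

> stack.push x=south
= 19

> maze.move dir=south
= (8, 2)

> maze.sense dir=west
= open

> stack.push x=west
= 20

> maze.move dir=west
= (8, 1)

> maze.sense dir=west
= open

> stack.push x=west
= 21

> maze.move dir=west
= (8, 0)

> maze.sense dir=north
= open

> stack.push x=north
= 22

> maze.move dir=north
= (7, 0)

> maze.sense dir=north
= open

> stack.push x=north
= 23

> maze.move dir=north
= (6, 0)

> maze.sense dir=east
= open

> stack.push x=east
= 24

> maze.move dir=east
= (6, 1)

> stack.pop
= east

> maze.move dir=west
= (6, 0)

> stack.pop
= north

> maze.move dir=south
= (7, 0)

> stack.pop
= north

> maze.move dir=south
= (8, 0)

> stack.pop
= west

> maze.move dir=east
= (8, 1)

> stack.pop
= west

> maze.move dir=east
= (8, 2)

> maze.sense dir=east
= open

> stack.push x=east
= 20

> maze.move dir=east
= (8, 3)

> maze.sense dir=east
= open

> stack.push x=east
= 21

> maze.move dir=east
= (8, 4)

> maze.sense dir=east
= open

> stack.push x=east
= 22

> maze.move dir=east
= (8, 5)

> maze.sense dir=east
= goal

> maze.move dir=east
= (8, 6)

Answer: (8, 6)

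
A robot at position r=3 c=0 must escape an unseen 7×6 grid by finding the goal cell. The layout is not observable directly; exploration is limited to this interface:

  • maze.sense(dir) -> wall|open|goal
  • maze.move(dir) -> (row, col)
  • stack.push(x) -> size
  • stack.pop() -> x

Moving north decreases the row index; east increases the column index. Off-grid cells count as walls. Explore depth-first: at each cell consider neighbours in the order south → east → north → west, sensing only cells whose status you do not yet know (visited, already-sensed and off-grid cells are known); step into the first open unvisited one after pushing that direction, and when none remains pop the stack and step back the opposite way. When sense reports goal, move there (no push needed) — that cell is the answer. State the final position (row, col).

==> maze.sense(dir: south)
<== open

==> stack.push(x: south)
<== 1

==> maze.move(dir: south)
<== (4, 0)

==> maze.sense(dir: south)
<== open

==> stack.push(x: south)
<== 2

==> maze.move(dir: south)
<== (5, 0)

==> maze.sense(dir: south)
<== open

==> stack.push(x: south)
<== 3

==> maze.move(dir: south)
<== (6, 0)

==> maze.sense(dir: east)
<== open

==> stack.push(x: east)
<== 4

==> maze.move(dir: east)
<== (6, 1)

==> maze.sense(dir: east)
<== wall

==> maze.sense(dir: north)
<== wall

==> stack.pop()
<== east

==> maze.move(dir: west)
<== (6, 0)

==> stack.pop()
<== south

==> maze.move(dir: north)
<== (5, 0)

==> stack.pop()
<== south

==> maze.move(dir: north)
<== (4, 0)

==> maze.sense(dir: east)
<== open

==> stack.push(x: east)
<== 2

==> maze.move(dir: east)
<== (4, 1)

==> maze.sense(dir: east)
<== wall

==> maze.sense(dir: north)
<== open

==> stack.push(x: north)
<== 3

==> maze.move(dir: north)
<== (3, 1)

==> maze.sense(dir: east)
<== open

==> stack.push(x: east)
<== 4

==> maze.move(dir: east)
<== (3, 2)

==> maze.sense(dir: east)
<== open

==> stack.push(x: east)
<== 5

==> maze.move(dir: east)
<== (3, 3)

==> maze.sense(dir: south)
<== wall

==> maze.sense(dir: east)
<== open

==> stack.push(x: east)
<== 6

==> maze.move(dir: east)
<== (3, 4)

==> maze.sense(dir: south)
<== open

==> stack.push(x: south)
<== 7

==> maze.move(dir: south)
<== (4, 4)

==> maze.sense(dir: south)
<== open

==> stack.push(x: south)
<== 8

==> maze.move(dir: south)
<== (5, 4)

==> maze.sense(dir: south)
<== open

==> stack.push(x: south)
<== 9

==> maze.move(dir: south)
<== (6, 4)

==> maze.sense(dir: east)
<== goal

==> maze.move(dir: east)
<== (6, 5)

Answer: (6, 5)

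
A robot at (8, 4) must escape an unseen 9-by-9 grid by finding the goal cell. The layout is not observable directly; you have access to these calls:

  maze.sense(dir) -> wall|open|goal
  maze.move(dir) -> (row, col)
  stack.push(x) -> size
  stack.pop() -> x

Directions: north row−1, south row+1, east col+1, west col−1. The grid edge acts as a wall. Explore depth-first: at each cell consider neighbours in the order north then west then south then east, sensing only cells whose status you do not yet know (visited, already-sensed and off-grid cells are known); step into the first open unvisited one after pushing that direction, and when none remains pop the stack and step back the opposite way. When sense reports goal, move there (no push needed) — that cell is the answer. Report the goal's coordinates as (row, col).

# 1. sense(dir→north) : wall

# 2. sense(dir→west) : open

# 3. push(x→west) : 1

# 4. move(dir→west) : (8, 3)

# 5. sense(dir→north) : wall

# 6. sense(dir→west) : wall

# 7. pop() : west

# 8. move(dir→east) : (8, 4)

# 9. sense(dir→east) : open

# 10. push(x→east) : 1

# 11. move(dir→east) : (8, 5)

# 12. sense(dir→north) : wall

# 13. sense(dir→east) : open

# 14. push(x→east) : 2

# 15. move(dir→east) : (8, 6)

# 16. sense(dir→north) : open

# 17. push(x→north) : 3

# 18. move(dir→north) : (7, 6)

# 19. sense(dir→north) : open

# 20. push(x→north) : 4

# 21. move(dir→north) : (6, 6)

# 22. sense(dir→north) : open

# 23. push(x→north) : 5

# 24. move(dir→north) : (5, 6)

# 25. sense(dir→north) : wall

# 26. sense(dir→west) : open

# 27. push(x→west) : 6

# 28. move(dir→west) : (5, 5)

# 29. sense(dir→north) : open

# 30. push(x→north) : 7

# 31. move(dir→north) : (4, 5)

# 32. sense(dir→north) : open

# 33. push(x→north) : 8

# 34. move(dir→north) : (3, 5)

# 35. sense(dir→north) : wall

# 36. sense(dir→west) : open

# 37. push(x→west) : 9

# 38. move(dir→west) : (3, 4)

# 39. sense(dir→north) : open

# 40. push(x→north) : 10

# 41. move(dir→north) : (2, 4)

# 42. sense(dir→north) : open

# 43. push(x→north) : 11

# 44. move(dir→north) : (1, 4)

# 45. sense(dir→north) : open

# 46. push(x→north) : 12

# 47. move(dir→north) : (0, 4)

# 48. sense(dir→west) : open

# 49. push(x→west) : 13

# 50. move(dir→west) : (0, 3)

# 51. sense(dir→west) : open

# 52. push(x→west) : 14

# 53. move(dir→west) : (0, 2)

# 54. sense(dir→west) : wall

# 55. sense(dir→south) : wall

# 56. pop() : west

# 57. move(dir→east) : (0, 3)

# 58. sense(dir→south) : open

# 59. push(x→south) : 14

# 60. move(dir→south) : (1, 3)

# 61. sense(dir→south) : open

# 62. push(x→south) : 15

# 63. move(dir→south) : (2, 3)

# 64. sense(dir→west) : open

# 65. push(x→west) : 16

# 66. move(dir→west) : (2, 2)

# 67. sense(dir→west) : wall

# 68. sense(dir→south) : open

# 69. push(x→south) : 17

# 70. move(dir→south) : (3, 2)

# 71. sense(dir→west) : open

# 72. push(x→west) : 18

# 73. move(dir→west) : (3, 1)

# 74. sense(dir→west) : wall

# 75. sense(dir→south) : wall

# 76. pop() : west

# 77. move(dir→east) : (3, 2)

# 78. sense(dir→south) : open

# 79. push(x→south) : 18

# 80. move(dir→south) : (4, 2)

# 81. sense(dir→south) : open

# 82. push(x→south) : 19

# 83. move(dir→south) : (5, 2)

# 84. sense(dir→west) : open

# 85. push(x→west) : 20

# 86. move(dir→west) : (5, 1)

# 87. sense(dir→west) : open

# 88. push(x→west) : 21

# 89. move(dir→west) : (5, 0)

# 90. sense(dir→north) : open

# 91. push(x→north) : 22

# 92. move(dir→north) : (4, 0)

# 93. pop() : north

# 94. move(dir→south) : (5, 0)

# 95. sense(dir→south) : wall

# 96. pop() : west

# 97. move(dir→east) : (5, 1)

# 98. sense(dir→south) : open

# 99. push(x→south) : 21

# 100. move(dir→south) : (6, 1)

# 101. sense(dir→south) : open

# 102. push(x→south) : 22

# 103. move(dir→south) : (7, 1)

# 104. sense(dir→west) : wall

# 105. sense(dir→south) : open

# 106. push(x→south) : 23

# 107. move(dir→south) : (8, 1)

# 108. sense(dir→west) : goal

# 109. move(dir→west) : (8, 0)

Answer: (8, 0)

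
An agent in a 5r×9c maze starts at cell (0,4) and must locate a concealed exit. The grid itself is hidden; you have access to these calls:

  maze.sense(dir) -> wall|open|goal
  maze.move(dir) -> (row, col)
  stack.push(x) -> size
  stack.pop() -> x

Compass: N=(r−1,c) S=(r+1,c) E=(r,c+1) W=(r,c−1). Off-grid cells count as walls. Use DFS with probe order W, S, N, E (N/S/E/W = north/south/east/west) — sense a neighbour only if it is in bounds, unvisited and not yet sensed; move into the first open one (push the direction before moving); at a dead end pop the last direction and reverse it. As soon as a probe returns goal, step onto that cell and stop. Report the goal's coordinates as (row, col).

CALL maze.sense[dir→west]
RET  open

CALL stack.push[x→west]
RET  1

CALL maze.move[dir→west]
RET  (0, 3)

CALL maze.sense[dir→west]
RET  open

CALL stack.push[x→west]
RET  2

CALL maze.move[dir→west]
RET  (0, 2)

CALL maze.sense[dir→west]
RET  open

CALL stack.push[x→west]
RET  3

CALL maze.move[dir→west]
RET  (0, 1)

CALL maze.sense[dir→west]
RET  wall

CALL maze.sense[dir→south]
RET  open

CALL stack.push[x→south]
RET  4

CALL maze.move[dir→south]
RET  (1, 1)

CALL maze.sense[dir→west]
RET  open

CALL stack.push[x→west]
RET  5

CALL maze.move[dir→west]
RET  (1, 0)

CALL maze.sense[dir→south]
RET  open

CALL stack.push[x→south]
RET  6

CALL maze.move[dir→south]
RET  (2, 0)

CALL maze.sense[dir→south]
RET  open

CALL stack.push[x→south]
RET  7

CALL maze.move[dir→south]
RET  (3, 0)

CALL maze.sense[dir→south]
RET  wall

CALL maze.sense[dir→east]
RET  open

CALL stack.push[x→east]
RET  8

CALL maze.move[dir→east]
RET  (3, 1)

CALL maze.sense[dir→south]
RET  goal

CALL maze.move[dir→south]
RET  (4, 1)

Answer: (4, 1)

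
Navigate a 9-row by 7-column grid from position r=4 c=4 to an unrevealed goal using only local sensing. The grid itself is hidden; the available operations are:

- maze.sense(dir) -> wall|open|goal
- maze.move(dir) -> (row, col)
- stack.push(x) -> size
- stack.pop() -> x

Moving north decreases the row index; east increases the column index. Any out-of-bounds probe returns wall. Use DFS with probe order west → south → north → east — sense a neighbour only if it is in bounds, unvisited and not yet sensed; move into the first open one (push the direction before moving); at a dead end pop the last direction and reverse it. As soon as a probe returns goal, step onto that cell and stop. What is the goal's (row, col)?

·→ sense(dir: west)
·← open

·→ push(x: west)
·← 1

·→ move(dir: west)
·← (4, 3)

·→ sense(dir: west)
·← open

·→ push(x: west)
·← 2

·→ move(dir: west)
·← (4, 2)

·→ sense(dir: west)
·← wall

·→ sense(dir: south)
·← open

·→ push(x: south)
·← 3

·→ move(dir: south)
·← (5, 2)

·→ sense(dir: west)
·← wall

·→ sense(dir: south)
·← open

·→ push(x: south)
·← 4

·→ move(dir: south)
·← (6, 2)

·→ sense(dir: west)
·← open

·→ push(x: west)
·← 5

·→ move(dir: west)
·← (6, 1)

·→ sense(dir: west)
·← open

·→ push(x: west)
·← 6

·→ move(dir: west)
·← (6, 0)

·→ sense(dir: south)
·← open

·→ push(x: south)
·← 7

·→ move(dir: south)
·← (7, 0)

·→ sense(dir: south)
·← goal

·→ move(dir: south)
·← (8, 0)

Answer: (8, 0)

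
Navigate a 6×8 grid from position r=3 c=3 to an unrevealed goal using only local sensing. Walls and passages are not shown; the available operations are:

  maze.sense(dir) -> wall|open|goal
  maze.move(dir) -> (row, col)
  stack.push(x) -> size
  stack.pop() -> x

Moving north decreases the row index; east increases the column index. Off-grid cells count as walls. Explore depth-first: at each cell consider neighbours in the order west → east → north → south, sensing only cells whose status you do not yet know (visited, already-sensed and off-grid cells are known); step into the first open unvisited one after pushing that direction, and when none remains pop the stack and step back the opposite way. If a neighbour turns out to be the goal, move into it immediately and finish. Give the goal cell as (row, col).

==> maze.sense(dir=west)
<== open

==> stack.push(x=west)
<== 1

==> maze.move(dir=west)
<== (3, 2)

==> maze.sense(dir=west)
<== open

==> stack.push(x=west)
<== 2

==> maze.move(dir=west)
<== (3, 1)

==> maze.sense(dir=west)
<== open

==> stack.push(x=west)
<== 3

==> maze.move(dir=west)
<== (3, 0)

==> maze.sense(dir=north)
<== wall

==> maze.sense(dir=south)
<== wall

==> stack.pop()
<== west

==> maze.move(dir=east)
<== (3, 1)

==> maze.sense(dir=north)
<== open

==> stack.push(x=north)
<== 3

==> maze.move(dir=north)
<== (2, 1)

==> maze.sense(dir=east)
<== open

==> stack.push(x=east)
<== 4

==> maze.move(dir=east)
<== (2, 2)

==> maze.sense(dir=east)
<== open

==> stack.push(x=east)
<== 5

==> maze.move(dir=east)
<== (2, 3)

==> maze.sense(dir=east)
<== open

==> stack.push(x=east)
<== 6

==> maze.move(dir=east)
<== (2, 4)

==> maze.sense(dir=east)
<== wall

==> maze.sense(dir=north)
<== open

==> stack.push(x=north)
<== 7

==> maze.move(dir=north)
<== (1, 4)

==> maze.sense(dir=west)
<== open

==> stack.push(x=west)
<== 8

==> maze.move(dir=west)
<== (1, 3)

==> maze.sense(dir=west)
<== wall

==> maze.sense(dir=north)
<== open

==> stack.push(x=north)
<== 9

==> maze.move(dir=north)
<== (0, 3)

==> maze.sense(dir=west)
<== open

==> stack.push(x=west)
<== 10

==> maze.move(dir=west)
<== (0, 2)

==> maze.sense(dir=west)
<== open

==> stack.push(x=west)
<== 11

==> maze.move(dir=west)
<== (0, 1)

==> maze.sense(dir=west)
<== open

==> stack.push(x=west)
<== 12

==> maze.move(dir=west)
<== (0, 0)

==> maze.sense(dir=south)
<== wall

==> stack.pop()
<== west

==> maze.move(dir=east)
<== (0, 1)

==> maze.sense(dir=south)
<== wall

==> stack.pop()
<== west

==> maze.move(dir=east)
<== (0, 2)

==> stack.pop()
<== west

==> maze.move(dir=east)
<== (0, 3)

==> maze.sense(dir=east)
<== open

==> stack.push(x=east)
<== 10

==> maze.move(dir=east)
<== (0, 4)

==> maze.sense(dir=east)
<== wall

==> stack.pop()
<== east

==> maze.move(dir=west)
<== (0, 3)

==> stack.pop()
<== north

==> maze.move(dir=south)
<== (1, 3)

==> stack.pop()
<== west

==> maze.move(dir=east)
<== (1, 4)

==> maze.sense(dir=east)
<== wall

==> stack.pop()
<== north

==> maze.move(dir=south)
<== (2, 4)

==> maze.sense(dir=south)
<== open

==> stack.push(x=south)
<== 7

==> maze.move(dir=south)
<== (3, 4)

==> maze.sense(dir=east)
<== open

==> stack.push(x=east)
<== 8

==> maze.move(dir=east)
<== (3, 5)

==> maze.sense(dir=east)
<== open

==> stack.push(x=east)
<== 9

==> maze.move(dir=east)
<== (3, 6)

==> maze.sense(dir=east)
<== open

==> stack.push(x=east)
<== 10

==> maze.move(dir=east)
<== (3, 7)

==> maze.sense(dir=north)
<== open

==> stack.push(x=north)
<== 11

==> maze.move(dir=north)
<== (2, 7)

==> maze.sense(dir=west)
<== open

==> stack.push(x=west)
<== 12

==> maze.move(dir=west)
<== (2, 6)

==> maze.sense(dir=north)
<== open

==> stack.push(x=north)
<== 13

==> maze.move(dir=north)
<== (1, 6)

==> maze.sense(dir=east)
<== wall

==> maze.sense(dir=north)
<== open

==> stack.push(x=north)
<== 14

==> maze.move(dir=north)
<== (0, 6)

==> maze.sense(dir=east)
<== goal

==> maze.move(dir=east)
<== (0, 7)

Answer: (0, 7)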